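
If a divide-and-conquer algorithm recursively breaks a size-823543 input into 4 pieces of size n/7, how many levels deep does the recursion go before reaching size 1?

For divide and conquer with division factor 7:

Problem sizes at each level:
Level 0: 823543
Level 1: 117649
Level 2: 16807
Level 3: 2401
Level 4: 343
Level 5: 49
Level 6: 7
Level 7: 1

The root is level 0 and the size-1 base case is level 7 (the tree spans levels 0 through 7, i.e. 8 levels counting the root), so the depth is the number of divisions: log_7(823543) = 7

The recursion tree depth is log_7(823543) = 7. At each level, the problem size is divided by 7, so it takes 7 divisions to reduce to a base case of size 1. The algorithm makes 4 recursive calls at each level.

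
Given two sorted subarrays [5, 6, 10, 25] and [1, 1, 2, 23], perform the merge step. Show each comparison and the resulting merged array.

Merging process:

Compare 5 vs 1: take 1 from right. Merged: [1]
Compare 5 vs 1: take 1 from right. Merged: [1, 1]
Compare 5 vs 2: take 2 from right. Merged: [1, 1, 2]
Compare 5 vs 23: take 5 from left. Merged: [1, 1, 2, 5]
Compare 6 vs 23: take 6 from left. Merged: [1, 1, 2, 5, 6]
Compare 10 vs 23: take 10 from left. Merged: [1, 1, 2, 5, 6, 10]
Compare 25 vs 23: take 23 from right. Merged: [1, 1, 2, 5, 6, 10, 23]
Append remaining from left: [25]. Merged: [1, 1, 2, 5, 6, 10, 23, 25]

Final merged array: [1, 1, 2, 5, 6, 10, 23, 25]
Total comparisons: 7

The merged array is [1, 1, 2, 5, 6, 10, 23, 25], requiring 7 comparisons. The merge step runs in O(n) time where n is the total number of elements.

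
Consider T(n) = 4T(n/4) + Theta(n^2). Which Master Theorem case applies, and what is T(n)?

Master Theorem for T(n) = 4T(n/4) + O(n^2):

a = 4, b = 4, c = 2
log_b(a) = log_4(4) = 1.0000

Case 3: c = 2 > log_4(4) = 1.0000
T(n) = O(n^2) = O(n^2)

For T(n) = 4T(n/4) + O(n^2): log_4(4) = 1.0000. This is Case 3 of the Master Theorem (c > log_b(a), work dominated by root), giving O(n^2).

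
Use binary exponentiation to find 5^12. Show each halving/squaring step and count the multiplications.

Computing 5^12 by squaring (build up from 5^1; each line after the first costs one multiplication):

5^1 = 5
5^2 = (5^1)^2 = 5^2 = 25
5^3 = 5 * 5^2 = 5 * 25 = 125
5^6 = (5^3)^2 = 125^2 = 15625
5^12 = (5^6)^2 = 15625^2 = 244140625

Result: 244140625
Multiplications needed: 4 (4 lines after 5^1)

5^12 = 244140625. Using exponentiation by squaring, this requires 4 multiplications. The key idea: if the exponent is even, square the half-power; if odd, multiply by the base once.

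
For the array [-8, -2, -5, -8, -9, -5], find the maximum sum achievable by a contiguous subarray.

Using Kadane's algorithm on [-8, -2, -5, -8, -9, -5]:

Scanning through the array:
Position 1 (value -2): max_ending_here = -2, max_so_far = -2
Position 2 (value -5): max_ending_here = -5, max_so_far = -2
Position 3 (value -8): max_ending_here = -8, max_so_far = -2
Position 4 (value -9): max_ending_here = -9, max_so_far = -2
Position 5 (value -5): max_ending_here = -5, max_so_far = -2

Maximum subarray: [-2]
Maximum sum: -2

The maximum subarray is [-2] with sum -2. This subarray runs from index 1 to index 1.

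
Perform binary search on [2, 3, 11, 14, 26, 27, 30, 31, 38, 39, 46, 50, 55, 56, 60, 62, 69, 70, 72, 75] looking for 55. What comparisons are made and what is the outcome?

Binary search for 55 in [2, 3, 11, 14, 26, 27, 30, 31, 38, 39, 46, 50, 55, 56, 60, 62, 69, 70, 72, 75]:

lo=0, hi=19, mid=9, arr[mid]=39 -> 39 < 55, search right half
lo=10, hi=19, mid=14, arr[mid]=60 -> 60 > 55, search left half
lo=10, hi=13, mid=11, arr[mid]=50 -> 50 < 55, search right half
lo=12, hi=13, mid=12, arr[mid]=55 -> Found target at index 12!

Binary search finds 55 at index 12 after 4 comparisons. The search repeatedly halves the search space by comparing with the middle element.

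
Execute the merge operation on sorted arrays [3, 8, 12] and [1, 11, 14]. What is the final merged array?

Merging process:

Compare 3 vs 1: take 1 from right. Merged: [1]
Compare 3 vs 11: take 3 from left. Merged: [1, 3]
Compare 8 vs 11: take 8 from left. Merged: [1, 3, 8]
Compare 12 vs 11: take 11 from right. Merged: [1, 3, 8, 11]
Compare 12 vs 14: take 12 from left. Merged: [1, 3, 8, 11, 12]
Append remaining from right: [14]. Merged: [1, 3, 8, 11, 12, 14]

Final merged array: [1, 3, 8, 11, 12, 14]
Total comparisons: 5

The merged array is [1, 3, 8, 11, 12, 14], requiring 5 comparisons. The merge step runs in O(n) time where n is the total number of elements.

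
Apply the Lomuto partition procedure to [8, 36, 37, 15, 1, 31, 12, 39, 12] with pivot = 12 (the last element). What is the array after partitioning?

Lomuto partition with pivot = 12:

Initial array: [8, 36, 37, 15, 1, 31, 12, 39, 12]

arr[0]=8 <= 12: swap with position 0, array becomes [8, 36, 37, 15, 1, 31, 12, 39, 12]
arr[1]=36 > 12: no swap
arr[2]=37 > 12: no swap
arr[3]=15 > 12: no swap
arr[4]=1 <= 12: swap with position 1, array becomes [8, 1, 37, 15, 36, 31, 12, 39, 12]
arr[5]=31 > 12: no swap
arr[6]=12 <= 12: swap with position 2, array becomes [8, 1, 12, 15, 36, 31, 37, 39, 12]
arr[7]=39 > 12: no swap

Place pivot at position 3: [8, 1, 12, 12, 36, 31, 37, 39, 15]
Pivot position: 3

After partitioning with pivot 12, the array becomes [8, 1, 12, 12, 36, 31, 37, 39, 15]. The pivot is placed at index 3. All elements to the left of the pivot are <= 12, and all elements to the right are > 12.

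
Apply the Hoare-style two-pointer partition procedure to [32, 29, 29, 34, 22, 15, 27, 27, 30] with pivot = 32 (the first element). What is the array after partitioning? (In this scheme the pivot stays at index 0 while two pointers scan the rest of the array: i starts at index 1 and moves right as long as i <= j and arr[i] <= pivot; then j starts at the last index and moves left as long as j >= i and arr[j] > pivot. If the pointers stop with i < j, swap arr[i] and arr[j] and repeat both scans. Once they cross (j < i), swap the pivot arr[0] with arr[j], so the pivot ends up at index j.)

Hoare-style two-pointer partition with pivot = 32:

Initial array: [32, 29, 29, 34, 22, 15, 27, 27, 30]

Pointers start at i = 1, j = 8.
i stops at index 3 (arr[3]=34 > 32), j stops at index 8 (arr[8]=30 <= 32): swap arr[3] and arr[8], array becomes [32, 29, 29, 30, 22, 15, 27, 27, 34]
i ends at 8, j ends at 7: the pointers have crossed (j < i), so scanning stops.

Swap pivot arr[0] with arr[7] to place pivot at position 7: [27, 29, 29, 30, 22, 15, 27, 32, 34]
Pivot position: 7

After partitioning with pivot 32, the array becomes [27, 29, 29, 30, 22, 15, 27, 32, 34]. The pivot is placed at index 7. All elements to the left of the pivot are <= 32, and all elements to the right are > 32.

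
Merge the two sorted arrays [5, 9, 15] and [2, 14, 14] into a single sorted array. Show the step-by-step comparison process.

Merging process:

Compare 5 vs 2: take 2 from right. Merged: [2]
Compare 5 vs 14: take 5 from left. Merged: [2, 5]
Compare 9 vs 14: take 9 from left. Merged: [2, 5, 9]
Compare 15 vs 14: take 14 from right. Merged: [2, 5, 9, 14]
Compare 15 vs 14: take 14 from right. Merged: [2, 5, 9, 14, 14]
Append remaining from left: [15]. Merged: [2, 5, 9, 14, 14, 15]

Final merged array: [2, 5, 9, 14, 14, 15]
Total comparisons: 5

The merged array is [2, 5, 9, 14, 14, 15], requiring 5 comparisons. The merge step runs in O(n) time where n is the total number of elements.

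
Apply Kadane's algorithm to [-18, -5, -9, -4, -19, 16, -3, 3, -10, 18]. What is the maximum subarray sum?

Using Kadane's algorithm on [-18, -5, -9, -4, -19, 16, -3, 3, -10, 18]:

Scanning through the array:
Position 1 (value -5): max_ending_here = -5, max_so_far = -5
Position 2 (value -9): max_ending_here = -9, max_so_far = -5
Position 3 (value -4): max_ending_here = -4, max_so_far = -4
Position 4 (value -19): max_ending_here = -19, max_so_far = -4
Position 5 (value 16): max_ending_here = 16, max_so_far = 16
Position 6 (value -3): max_ending_here = 13, max_so_far = 16
Position 7 (value 3): max_ending_here = 16, max_so_far = 16
Position 8 (value -10): max_ending_here = 6, max_so_far = 16
Position 9 (value 18): max_ending_here = 24, max_so_far = 24

Maximum subarray: [16, -3, 3, -10, 18]
Maximum sum: 24

The maximum subarray is [16, -3, 3, -10, 18] with sum 24. This subarray runs from index 5 to index 9.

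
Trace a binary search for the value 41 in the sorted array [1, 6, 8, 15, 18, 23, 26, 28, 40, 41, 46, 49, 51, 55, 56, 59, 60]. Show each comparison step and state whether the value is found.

Binary search for 41 in [1, 6, 8, 15, 18, 23, 26, 28, 40, 41, 46, 49, 51, 55, 56, 59, 60]:

lo=0, hi=16, mid=8, arr[mid]=40 -> 40 < 41, search right half
lo=9, hi=16, mid=12, arr[mid]=51 -> 51 > 41, search left half
lo=9, hi=11, mid=10, arr[mid]=46 -> 46 > 41, search left half
lo=9, hi=9, mid=9, arr[mid]=41 -> Found target at index 9!

Binary search finds 41 at index 9 after 4 comparisons. The search repeatedly halves the search space by comparing with the middle element.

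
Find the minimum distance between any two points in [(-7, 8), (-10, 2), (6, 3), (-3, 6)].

Computing all pairwise distances among 4 points:

d((-7, 8), (-10, 2)) = 6.7082
d((-7, 8), (6, 3)) = 13.9284
d((-7, 8), (-3, 6)) = 4.4721 <-- minimum
d((-10, 2), (6, 3)) = 16.0312
d((-10, 2), (-3, 6)) = 8.0623
d((6, 3), (-3, 6)) = 9.4868

Closest pair: (-7, 8) and (-3, 6) with distance 4.4721

The closest pair is (-7, 8) and (-3, 6) with Euclidean distance 4.4721. For 4 points, brute-force pairwise comparison is shown above. For large n, the divide-and-conquer algorithm (sort by x, recurse on halves, check the dividing strip) achieves O(n log n).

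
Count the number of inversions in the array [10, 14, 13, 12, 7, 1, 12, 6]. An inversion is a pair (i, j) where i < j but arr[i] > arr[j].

Finding inversions in [10, 14, 13, 12, 7, 1, 12, 6]:

(0, 4): arr[0]=10 > arr[4]=7
(0, 5): arr[0]=10 > arr[5]=1
(0, 7): arr[0]=10 > arr[7]=6
(1, 2): arr[1]=14 > arr[2]=13
(1, 3): arr[1]=14 > arr[3]=12
(1, 4): arr[1]=14 > arr[4]=7
(1, 5): arr[1]=14 > arr[5]=1
(1, 6): arr[1]=14 > arr[6]=12
(1, 7): arr[1]=14 > arr[7]=6
(2, 3): arr[2]=13 > arr[3]=12
(2, 4): arr[2]=13 > arr[4]=7
(2, 5): arr[2]=13 > arr[5]=1
(2, 6): arr[2]=13 > arr[6]=12
(2, 7): arr[2]=13 > arr[7]=6
(3, 4): arr[3]=12 > arr[4]=7
(3, 5): arr[3]=12 > arr[5]=1
(3, 7): arr[3]=12 > arr[7]=6
(4, 5): arr[4]=7 > arr[5]=1
(4, 7): arr[4]=7 > arr[7]=6
(6, 7): arr[6]=12 > arr[7]=6

Total inversions: 20

The array has 20 inversion(s): (0,4), (0,5), (0,7), (1,2), (1,3), (1,4), (1,5), (1,6), (1,7), (2,3), (2,4), (2,5), (2,6), (2,7), (3,4), (3,5), (3,7), (4,5), (4,7), (6,7). Each pair (i,j) satisfies i < j and arr[i] > arr[j].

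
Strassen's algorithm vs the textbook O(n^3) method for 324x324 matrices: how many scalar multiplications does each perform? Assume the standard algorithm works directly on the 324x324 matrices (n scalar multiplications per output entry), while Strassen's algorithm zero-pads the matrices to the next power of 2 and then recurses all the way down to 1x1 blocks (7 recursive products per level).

Matrix multiplication for 324x324 matrices:

Strassen's algorithm requires power-of-2 dimensions. Pad 324x324 to 512x512 (next power of 2).

Standard algorithm: 324^3 = 34012224 multiplications
Strassen's algorithm: 7^(log2(512)) = 7^9 = 40353607 multiplications
Difference: 34012224 - 40353607 = -6341383 (Strassen uses MORE here due to padding overhead — for small or just-over-power-of-2 n, padding can outweigh the per-level savings)

Standard: 34012224 multiplications (324^3). Strassen: 40353607 multiplications (7^9, after padding to 512x512). Strassen reduces 8 recursive multiplications to 7 at each level.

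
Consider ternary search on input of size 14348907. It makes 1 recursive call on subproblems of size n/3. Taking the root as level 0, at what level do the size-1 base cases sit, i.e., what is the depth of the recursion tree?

For divide and conquer with division factor 3:

Problem sizes at each level:
Level 0: 14348907
Level 1: 4782969
Level 2: 1594323
Level 3: 531441
Level 4: 177147
Level 5: 59049
Level 6: 19683
Level 7: 6561
Level 8: 2187
Level 9: 729
Level 10: 243
Level 11: 81
Level 12: 27
Level 13: 9
Level 14: 3
Level 15: 1

The root is level 0 and the size-1 base case is level 15 (the tree spans levels 0 through 15, i.e. 16 levels counting the root), so the depth is the number of divisions: log_3(14348907) = 15

The recursion tree depth is log_3(14348907) = 15. At each level, the problem size is divided by 3, so it takes 15 divisions to reduce to a base case of size 1. The algorithm makes 1 recursive call at each level.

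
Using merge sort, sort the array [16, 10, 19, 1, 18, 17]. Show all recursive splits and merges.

Merge sort trace:

Split: [16, 10, 19, 1, 18, 17] -> [16, 10, 19] and [1, 18, 17]
  Split: [16, 10, 19] -> [16] and [10, 19]
    Split: [10, 19] -> [10] and [19]
    Merge: [10] + [19] -> [10, 19]
  Merge: [16] + [10, 19] -> [10, 16, 19]
  Split: [1, 18, 17] -> [1] and [18, 17]
    Split: [18, 17] -> [18] and [17]
    Merge: [18] + [17] -> [17, 18]
  Merge: [1] + [17, 18] -> [1, 17, 18]
Merge: [10, 16, 19] + [1, 17, 18] -> [1, 10, 16, 17, 18, 19]

Final sorted array: [1, 10, 16, 17, 18, 19]

The merge sort proceeds by recursively splitting the array and merging sorted halves.
After all merges, the sorted array is [1, 10, 16, 17, 18, 19].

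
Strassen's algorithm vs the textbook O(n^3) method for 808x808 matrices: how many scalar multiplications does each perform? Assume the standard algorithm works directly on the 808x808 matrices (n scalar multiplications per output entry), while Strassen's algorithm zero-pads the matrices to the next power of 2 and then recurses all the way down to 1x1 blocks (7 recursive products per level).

Matrix multiplication for 808x808 matrices:

Strassen's algorithm requires power-of-2 dimensions. Pad 808x808 to 1024x1024 (next power of 2).

Standard algorithm: 808^3 = 527514112 multiplications
Strassen's algorithm: 7^(log2(1024)) = 7^10 = 282475249 multiplications
Savings: 527514112 - 282475249 = 245038863 multiplications

Standard: 527514112 multiplications (808^3). Strassen: 282475249 multiplications (7^10, after padding to 1024x1024). Strassen reduces 8 recursive multiplications to 7 at each level.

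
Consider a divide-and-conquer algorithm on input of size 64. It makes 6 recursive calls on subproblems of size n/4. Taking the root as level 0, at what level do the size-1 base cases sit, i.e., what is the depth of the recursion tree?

For divide and conquer with division factor 4:

Problem sizes at each level:
Level 0: 64
Level 1: 16
Level 2: 4
Level 3: 1

The root is level 0 and the size-1 base case is level 3 (the tree spans levels 0 through 3, i.e. 4 levels counting the root), so the depth is the number of divisions: log_4(64) = 3

The recursion tree depth is log_4(64) = 3. At each level, the problem size is divided by 4, so it takes 3 divisions to reduce to a base case of size 1. The algorithm makes 6 recursive calls at each level.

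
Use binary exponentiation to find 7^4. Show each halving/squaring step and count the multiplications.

Computing 7^4 by squaring (build up from 7^1; each line after the first costs one multiplication):

7^1 = 7
7^2 = (7^1)^2 = 7^2 = 49
7^4 = (7^2)^2 = 49^2 = 2401

Result: 2401
Multiplications needed: 2 (2 lines after 7^1)

7^4 = 2401. Using exponentiation by squaring, this requires 2 multiplications. The key idea: if the exponent is even, square the half-power; if odd, multiply by the base once.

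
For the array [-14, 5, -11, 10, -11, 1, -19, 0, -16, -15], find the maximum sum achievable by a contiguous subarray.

Using Kadane's algorithm on [-14, 5, -11, 10, -11, 1, -19, 0, -16, -15]:

Scanning through the array:
Position 1 (value 5): max_ending_here = 5, max_so_far = 5
Position 2 (value -11): max_ending_here = -6, max_so_far = 5
Position 3 (value 10): max_ending_here = 10, max_so_far = 10
Position 4 (value -11): max_ending_here = -1, max_so_far = 10
Position 5 (value 1): max_ending_here = 1, max_so_far = 10
Position 6 (value -19): max_ending_here = -18, max_so_far = 10
Position 7 (value 0): max_ending_here = 0, max_so_far = 10
Position 8 (value -16): max_ending_here = -16, max_so_far = 10
Position 9 (value -15): max_ending_here = -15, max_so_far = 10

Maximum subarray: [10]
Maximum sum: 10

The maximum subarray is [10] with sum 10. This subarray runs from index 3 to index 3.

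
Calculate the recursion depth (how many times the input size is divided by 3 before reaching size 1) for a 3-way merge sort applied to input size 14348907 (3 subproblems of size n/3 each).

For divide and conquer with division factor 3:

Problem sizes at each level:
Level 0: 14348907
Level 1: 4782969
Level 2: 1594323
Level 3: 531441
Level 4: 177147
Level 5: 59049
Level 6: 19683
Level 7: 6561
Level 8: 2187
Level 9: 729
Level 10: 243
Level 11: 81
Level 12: 27
Level 13: 9
Level 14: 3
Level 15: 1

The root is level 0 and the size-1 base case is level 15 (the tree spans levels 0 through 15, i.e. 16 levels counting the root), so the depth is the number of divisions: log_3(14348907) = 15

The recursion tree depth is log_3(14348907) = 15. At each level, the problem size is divided by 3, so it takes 15 divisions to reduce to a base case of size 1. The algorithm makes 3 recursive calls at each level.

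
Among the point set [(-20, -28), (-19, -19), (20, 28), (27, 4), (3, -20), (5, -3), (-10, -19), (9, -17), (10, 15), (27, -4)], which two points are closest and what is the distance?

Computing all pairwise distances among 10 points:

d((-20, -28), (-19, -19)) = 9.0554
d((-20, -28), (20, 28)) = 68.8186
d((-20, -28), (27, 4)) = 56.8595
d((-20, -28), (3, -20)) = 24.3516
d((-20, -28), (5, -3)) = 35.3553
d((-20, -28), (-10, -19)) = 13.4536
d((-20, -28), (9, -17)) = 31.0161
d((-20, -28), (10, 15)) = 52.4309
d((-20, -28), (27, -4)) = 52.7731
d((-19, -19), (20, 28)) = 61.0737
d((-19, -19), (27, 4)) = 51.4296
d((-19, -19), (3, -20)) = 22.0227
d((-19, -19), (5, -3)) = 28.8444
d((-19, -19), (-10, -19)) = 9.0
d((-19, -19), (9, -17)) = 28.0713
d((-19, -19), (10, 15)) = 44.6878
d((-19, -19), (27, -4)) = 48.3839
d((20, 28), (27, 4)) = 25.0
d((20, 28), (3, -20)) = 50.9215
d((20, 28), (5, -3)) = 34.4384
d((20, 28), (-10, -19)) = 55.7584
d((20, 28), (9, -17)) = 46.3249
d((20, 28), (10, 15)) = 16.4012
d((20, 28), (27, -4)) = 32.7567
d((27, 4), (3, -20)) = 33.9411
d((27, 4), (5, -3)) = 23.0868
d((27, 4), (-10, -19)) = 43.566
d((27, 4), (9, -17)) = 27.6586
d((27, 4), (10, 15)) = 20.2485
d((27, 4), (27, -4)) = 8.0
d((3, -20), (5, -3)) = 17.1172
d((3, -20), (-10, -19)) = 13.0384
d((3, -20), (9, -17)) = 6.7082 <-- minimum
d((3, -20), (10, 15)) = 35.6931
d((3, -20), (27, -4)) = 28.8444
d((5, -3), (-10, -19)) = 21.9317
d((5, -3), (9, -17)) = 14.5602
d((5, -3), (10, 15)) = 18.6815
d((5, -3), (27, -4)) = 22.0227
d((-10, -19), (9, -17)) = 19.105
d((-10, -19), (10, 15)) = 39.4462
d((-10, -19), (27, -4)) = 39.9249
d((9, -17), (10, 15)) = 32.0156
d((9, -17), (27, -4)) = 22.2036
d((10, 15), (27, -4)) = 25.4951

Closest pair: (3, -20) and (9, -17) with distance 6.7082

The closest pair is (3, -20) and (9, -17) with Euclidean distance 6.7082. For 10 points, brute-force pairwise comparison is shown above. For large n, the divide-and-conquer algorithm (sort by x, recurse on halves, check the dividing strip) achieves O(n log n).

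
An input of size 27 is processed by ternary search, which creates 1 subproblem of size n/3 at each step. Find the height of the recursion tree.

For divide and conquer with division factor 3:

Problem sizes at each level:
Level 0: 27
Level 1: 9
Level 2: 3
Level 3: 1

The root is level 0 and the size-1 base case is level 3 (the tree spans levels 0 through 3, i.e. 4 levels counting the root), so the depth is the number of divisions: log_3(27) = 3

The recursion tree depth is log_3(27) = 3. At each level, the problem size is divided by 3, so it takes 3 divisions to reduce to a base case of size 1. The algorithm makes 1 recursive call at each level.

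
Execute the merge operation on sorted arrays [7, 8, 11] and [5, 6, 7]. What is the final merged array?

Merging process:

Compare 7 vs 5: take 5 from right. Merged: [5]
Compare 7 vs 6: take 6 from right. Merged: [5, 6]
Compare 7 vs 7: take 7 from left. Merged: [5, 6, 7]
Compare 8 vs 7: take 7 from right. Merged: [5, 6, 7, 7]
Append remaining from left: [8, 11]. Merged: [5, 6, 7, 7, 8, 11]

Final merged array: [5, 6, 7, 7, 8, 11]
Total comparisons: 4

The merged array is [5, 6, 7, 7, 8, 11], requiring 4 comparisons. The merge step runs in O(n) time where n is the total number of elements.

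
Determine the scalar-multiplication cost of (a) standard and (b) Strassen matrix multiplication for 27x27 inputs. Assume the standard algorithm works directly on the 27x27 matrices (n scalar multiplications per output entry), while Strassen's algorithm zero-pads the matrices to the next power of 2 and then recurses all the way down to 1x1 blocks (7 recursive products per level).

Matrix multiplication for 27x27 matrices:

Strassen's algorithm requires power-of-2 dimensions. Pad 27x27 to 32x32 (next power of 2).

Standard algorithm: 27^3 = 19683 multiplications
Strassen's algorithm: 7^(log2(32)) = 7^5 = 16807 multiplications
Savings: 19683 - 16807 = 2876 multiplications

Standard: 19683 multiplications (27^3). Strassen: 16807 multiplications (7^5, after padding to 32x32). Strassen reduces 8 recursive multiplications to 7 at each level.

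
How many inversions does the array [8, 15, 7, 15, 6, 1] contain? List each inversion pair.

Finding inversions in [8, 15, 7, 15, 6, 1]:

(0, 2): arr[0]=8 > arr[2]=7
(0, 4): arr[0]=8 > arr[4]=6
(0, 5): arr[0]=8 > arr[5]=1
(1, 2): arr[1]=15 > arr[2]=7
(1, 4): arr[1]=15 > arr[4]=6
(1, 5): arr[1]=15 > arr[5]=1
(2, 4): arr[2]=7 > arr[4]=6
(2, 5): arr[2]=7 > arr[5]=1
(3, 4): arr[3]=15 > arr[4]=6
(3, 5): arr[3]=15 > arr[5]=1
(4, 5): arr[4]=6 > arr[5]=1

Total inversions: 11

The array has 11 inversion(s): (0,2), (0,4), (0,5), (1,2), (1,4), (1,5), (2,4), (2,5), (3,4), (3,5), (4,5). Each pair (i,j) satisfies i < j and arr[i] > arr[j].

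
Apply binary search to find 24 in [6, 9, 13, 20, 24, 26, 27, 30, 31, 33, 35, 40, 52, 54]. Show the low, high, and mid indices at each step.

Binary search for 24 in [6, 9, 13, 20, 24, 26, 27, 30, 31, 33, 35, 40, 52, 54]:

lo=0, hi=13, mid=6, arr[mid]=27 -> 27 > 24, search left half
lo=0, hi=5, mid=2, arr[mid]=13 -> 13 < 24, search right half
lo=3, hi=5, mid=4, arr[mid]=24 -> Found target at index 4!

Binary search finds 24 at index 4 after 3 comparisons. The search repeatedly halves the search space by comparing with the middle element.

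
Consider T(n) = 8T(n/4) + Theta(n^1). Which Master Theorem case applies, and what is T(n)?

Master Theorem for T(n) = 8T(n/4) + O(n^1):

a = 8, b = 4, c = 1
log_b(a) = log_4(8) = 1.5000

Case 1: c = 1 < log_4(8) = 1.5000
T(n) = O(n^(log_4 8))

For T(n) = 8T(n/4) + O(n^1): log_4(8) = 1.5000. This is Case 1 of the Master Theorem (c < log_b(a), work dominated by leaves), giving O(n^(log_4 8)).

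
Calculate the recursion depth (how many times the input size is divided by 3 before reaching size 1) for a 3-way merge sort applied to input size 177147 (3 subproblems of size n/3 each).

For divide and conquer with division factor 3:

Problem sizes at each level:
Level 0: 177147
Level 1: 59049
Level 2: 19683
Level 3: 6561
Level 4: 2187
Level 5: 729
Level 6: 243
Level 7: 81
Level 8: 27
Level 9: 9
Level 10: 3
Level 11: 1

The root is level 0 and the size-1 base case is level 11 (the tree spans levels 0 through 11, i.e. 12 levels counting the root), so the depth is the number of divisions: log_3(177147) = 11

The recursion tree depth is log_3(177147) = 11. At each level, the problem size is divided by 3, so it takes 11 divisions to reduce to a base case of size 1. The algorithm makes 3 recursive calls at each level.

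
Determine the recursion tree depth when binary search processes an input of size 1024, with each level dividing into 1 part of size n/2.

For divide and conquer with division factor 2:

Problem sizes at each level:
Level 0: 1024
Level 1: 512
Level 2: 256
Level 3: 128
Level 4: 64
Level 5: 32
Level 6: 16
Level 7: 8
Level 8: 4
Level 9: 2
Level 10: 1

The root is level 0 and the size-1 base case is level 10 (the tree spans levels 0 through 10, i.e. 11 levels counting the root), so the depth is the number of divisions: log_2(1024) = 10

The recursion tree depth is log_2(1024) = 10. At each level, the problem size is divided by 2, so it takes 10 divisions to reduce to a base case of size 1. The algorithm makes 1 recursive call at each level.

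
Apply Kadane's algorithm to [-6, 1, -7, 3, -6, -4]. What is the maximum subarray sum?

Using Kadane's algorithm on [-6, 1, -7, 3, -6, -4]:

Scanning through the array:
Position 1 (value 1): max_ending_here = 1, max_so_far = 1
Position 2 (value -7): max_ending_here = -6, max_so_far = 1
Position 3 (value 3): max_ending_here = 3, max_so_far = 3
Position 4 (value -6): max_ending_here = -3, max_so_far = 3
Position 5 (value -4): max_ending_here = -4, max_so_far = 3

Maximum subarray: [3]
Maximum sum: 3

The maximum subarray is [3] with sum 3. This subarray runs from index 3 to index 3.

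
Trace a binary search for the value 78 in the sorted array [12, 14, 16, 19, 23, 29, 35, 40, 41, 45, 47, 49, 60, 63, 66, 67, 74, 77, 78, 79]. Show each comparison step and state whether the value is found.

Binary search for 78 in [12, 14, 16, 19, 23, 29, 35, 40, 41, 45, 47, 49, 60, 63, 66, 67, 74, 77, 78, 79]:

lo=0, hi=19, mid=9, arr[mid]=45 -> 45 < 78, search right half
lo=10, hi=19, mid=14, arr[mid]=66 -> 66 < 78, search right half
lo=15, hi=19, mid=17, arr[mid]=77 -> 77 < 78, search right half
lo=18, hi=19, mid=18, arr[mid]=78 -> Found target at index 18!

Binary search finds 78 at index 18 after 4 comparisons. The search repeatedly halves the search space by comparing with the middle element.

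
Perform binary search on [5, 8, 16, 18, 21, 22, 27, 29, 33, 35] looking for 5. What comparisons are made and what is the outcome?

Binary search for 5 in [5, 8, 16, 18, 21, 22, 27, 29, 33, 35]:

lo=0, hi=9, mid=4, arr[mid]=21 -> 21 > 5, search left half
lo=0, hi=3, mid=1, arr[mid]=8 -> 8 > 5, search left half
lo=0, hi=0, mid=0, arr[mid]=5 -> Found target at index 0!

Binary search finds 5 at index 0 after 3 comparisons. The search repeatedly halves the search space by comparing with the middle element.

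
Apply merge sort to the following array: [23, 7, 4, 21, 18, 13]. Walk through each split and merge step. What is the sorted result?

Merge sort trace:

Split: [23, 7, 4, 21, 18, 13] -> [23, 7, 4] and [21, 18, 13]
  Split: [23, 7, 4] -> [23] and [7, 4]
    Split: [7, 4] -> [7] and [4]
    Merge: [7] + [4] -> [4, 7]
  Merge: [23] + [4, 7] -> [4, 7, 23]
  Split: [21, 18, 13] -> [21] and [18, 13]
    Split: [18, 13] -> [18] and [13]
    Merge: [18] + [13] -> [13, 18]
  Merge: [21] + [13, 18] -> [13, 18, 21]
Merge: [4, 7, 23] + [13, 18, 21] -> [4, 7, 13, 18, 21, 23]

Final sorted array: [4, 7, 13, 18, 21, 23]

The merge sort proceeds by recursively splitting the array and merging sorted halves.
After all merges, the sorted array is [4, 7, 13, 18, 21, 23].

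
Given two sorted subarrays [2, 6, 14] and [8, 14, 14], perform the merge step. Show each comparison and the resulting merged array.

Merging process:

Compare 2 vs 8: take 2 from left. Merged: [2]
Compare 6 vs 8: take 6 from left. Merged: [2, 6]
Compare 14 vs 8: take 8 from right. Merged: [2, 6, 8]
Compare 14 vs 14: take 14 from left. Merged: [2, 6, 8, 14]
Append remaining from right: [14, 14]. Merged: [2, 6, 8, 14, 14, 14]

Final merged array: [2, 6, 8, 14, 14, 14]
Total comparisons: 4

The merged array is [2, 6, 8, 14, 14, 14], requiring 4 comparisons. The merge step runs in O(n) time where n is the total number of elements.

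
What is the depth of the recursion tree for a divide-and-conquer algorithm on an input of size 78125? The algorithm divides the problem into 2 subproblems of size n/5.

For divide and conquer with division factor 5:

Problem sizes at each level:
Level 0: 78125
Level 1: 15625
Level 2: 3125
Level 3: 625
Level 4: 125
Level 5: 25
Level 6: 5
Level 7: 1

The root is level 0 and the size-1 base case is level 7 (the tree spans levels 0 through 7, i.e. 8 levels counting the root), so the depth is the number of divisions: log_5(78125) = 7

The recursion tree depth is log_5(78125) = 7. At each level, the problem size is divided by 5, so it takes 7 divisions to reduce to a base case of size 1. The algorithm makes 2 recursive calls at each level.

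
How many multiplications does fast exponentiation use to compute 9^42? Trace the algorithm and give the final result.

Computing 9^42 by squaring (build up from 9^1; each line after the first costs one multiplication):

9^1 = 9
9^2 = (9^1)^2 = 9^2 = 81
9^4 = (9^2)^2 = 81^2 = 6561
9^5 = 9 * 9^4 = 9 * 6561 = 59049
9^10 = (9^5)^2 = 59049^2 = 3486784401
9^20 = (9^10)^2 = 3486784401^2 = 12157665459056928801
9^21 = 9 * 9^20 = 9 * 12157665459056928801 = 109418989131512359209
9^42 = (9^21)^2 = 109418989131512359209^2 = 11972515182562019788602740026717047105681

Result: 11972515182562019788602740026717047105681
Multiplications needed: 7 (7 lines after 9^1)

9^42 = 11972515182562019788602740026717047105681. Using exponentiation by squaring, this requires 7 multiplications. The key idea: if the exponent is even, square the half-power; if odd, multiply by the base once.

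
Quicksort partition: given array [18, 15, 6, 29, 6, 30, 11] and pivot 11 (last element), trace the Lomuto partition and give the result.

Lomuto partition with pivot = 11:

Initial array: [18, 15, 6, 29, 6, 30, 11]

arr[0]=18 > 11: no swap
arr[1]=15 > 11: no swap
arr[2]=6 <= 11: swap with position 0, array becomes [6, 15, 18, 29, 6, 30, 11]
arr[3]=29 > 11: no swap
arr[4]=6 <= 11: swap with position 1, array becomes [6, 6, 18, 29, 15, 30, 11]
arr[5]=30 > 11: no swap

Place pivot at position 2: [6, 6, 11, 29, 15, 30, 18]
Pivot position: 2

After partitioning with pivot 11, the array becomes [6, 6, 11, 29, 15, 30, 18]. The pivot is placed at index 2. All elements to the left of the pivot are <= 11, and all elements to the right are > 11.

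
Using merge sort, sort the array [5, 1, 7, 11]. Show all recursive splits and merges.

Merge sort trace:

Split: [5, 1, 7, 11] -> [5, 1] and [7, 11]
  Split: [5, 1] -> [5] and [1]
  Merge: [5] + [1] -> [1, 5]
  Split: [7, 11] -> [7] and [11]
  Merge: [7] + [11] -> [7, 11]
Merge: [1, 5] + [7, 11] -> [1, 5, 7, 11]

Final sorted array: [1, 5, 7, 11]

The merge sort proceeds by recursively splitting the array and merging sorted halves.
After all merges, the sorted array is [1, 5, 7, 11].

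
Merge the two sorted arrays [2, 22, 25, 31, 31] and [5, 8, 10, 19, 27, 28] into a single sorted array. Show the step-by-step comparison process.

Merging process:

Compare 2 vs 5: take 2 from left. Merged: [2]
Compare 22 vs 5: take 5 from right. Merged: [2, 5]
Compare 22 vs 8: take 8 from right. Merged: [2, 5, 8]
Compare 22 vs 10: take 10 from right. Merged: [2, 5, 8, 10]
Compare 22 vs 19: take 19 from right. Merged: [2, 5, 8, 10, 19]
Compare 22 vs 27: take 22 from left. Merged: [2, 5, 8, 10, 19, 22]
Compare 25 vs 27: take 25 from left. Merged: [2, 5, 8, 10, 19, 22, 25]
Compare 31 vs 27: take 27 from right. Merged: [2, 5, 8, 10, 19, 22, 25, 27]
Compare 31 vs 28: take 28 from right. Merged: [2, 5, 8, 10, 19, 22, 25, 27, 28]
Append remaining from left: [31, 31]. Merged: [2, 5, 8, 10, 19, 22, 25, 27, 28, 31, 31]

Final merged array: [2, 5, 8, 10, 19, 22, 25, 27, 28, 31, 31]
Total comparisons: 9

The merged array is [2, 5, 8, 10, 19, 22, 25, 27, 28, 31, 31], requiring 9 comparisons. The merge step runs in O(n) time where n is the total number of elements.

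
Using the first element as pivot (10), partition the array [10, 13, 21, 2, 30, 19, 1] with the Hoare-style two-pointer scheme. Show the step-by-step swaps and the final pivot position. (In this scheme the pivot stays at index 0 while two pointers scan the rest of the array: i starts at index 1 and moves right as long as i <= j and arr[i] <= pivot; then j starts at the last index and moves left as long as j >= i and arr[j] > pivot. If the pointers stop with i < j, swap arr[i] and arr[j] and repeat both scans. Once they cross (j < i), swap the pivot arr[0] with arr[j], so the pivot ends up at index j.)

Hoare-style two-pointer partition with pivot = 10:

Initial array: [10, 13, 21, 2, 30, 19, 1]

Pointers start at i = 1, j = 6.
i stops at index 1 (arr[1]=13 > 10), j stops at index 6 (arr[6]=1 <= 10): swap arr[1] and arr[6], array becomes [10, 1, 21, 2, 30, 19, 13]
i stops at index 2 (arr[2]=21 > 10), j stops at index 3 (arr[3]=2 <= 10): swap arr[2] and arr[3], array becomes [10, 1, 2, 21, 30, 19, 13]
i ends at 3, j ends at 2: the pointers have crossed (j < i), so scanning stops.

Swap pivot arr[0] with arr[2] to place pivot at position 2: [2, 1, 10, 21, 30, 19, 13]
Pivot position: 2

After partitioning with pivot 10, the array becomes [2, 1, 10, 21, 30, 19, 13]. The pivot is placed at index 2. All elements to the left of the pivot are <= 10, and all elements to the right are > 10.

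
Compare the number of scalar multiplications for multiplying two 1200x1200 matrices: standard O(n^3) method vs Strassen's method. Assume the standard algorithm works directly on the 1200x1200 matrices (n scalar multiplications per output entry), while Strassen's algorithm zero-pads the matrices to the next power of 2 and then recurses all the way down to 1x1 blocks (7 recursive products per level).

Matrix multiplication for 1200x1200 matrices:

Strassen's algorithm requires power-of-2 dimensions. Pad 1200x1200 to 2048x2048 (next power of 2).

Standard algorithm: 1200^3 = 1728000000 multiplications
Strassen's algorithm: 7^(log2(2048)) = 7^11 = 1977326743 multiplications
Difference: 1728000000 - 1977326743 = -249326743 (Strassen uses MORE here due to padding overhead — for small or just-over-power-of-2 n, padding can outweigh the per-level savings)

Standard: 1728000000 multiplications (1200^3). Strassen: 1977326743 multiplications (7^11, after padding to 2048x2048). Strassen reduces 8 recursive multiplications to 7 at each level.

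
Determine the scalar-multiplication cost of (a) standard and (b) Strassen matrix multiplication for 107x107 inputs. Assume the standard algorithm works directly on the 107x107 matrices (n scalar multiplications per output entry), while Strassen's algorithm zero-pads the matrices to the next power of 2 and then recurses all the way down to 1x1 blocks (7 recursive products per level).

Matrix multiplication for 107x107 matrices:

Strassen's algorithm requires power-of-2 dimensions. Pad 107x107 to 128x128 (next power of 2).

Standard algorithm: 107^3 = 1225043 multiplications
Strassen's algorithm: 7^(log2(128)) = 7^7 = 823543 multiplications
Savings: 1225043 - 823543 = 401500 multiplications

Standard: 1225043 multiplications (107^3). Strassen: 823543 multiplications (7^7, after padding to 128x128). Strassen reduces 8 recursive multiplications to 7 at each level.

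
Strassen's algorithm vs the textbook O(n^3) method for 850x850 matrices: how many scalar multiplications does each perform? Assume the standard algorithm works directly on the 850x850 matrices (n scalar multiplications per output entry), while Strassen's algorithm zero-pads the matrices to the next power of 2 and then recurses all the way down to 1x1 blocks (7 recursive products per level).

Matrix multiplication for 850x850 matrices:

Strassen's algorithm requires power-of-2 dimensions. Pad 850x850 to 1024x1024 (next power of 2).

Standard algorithm: 850^3 = 614125000 multiplications
Strassen's algorithm: 7^(log2(1024)) = 7^10 = 282475249 multiplications
Savings: 614125000 - 282475249 = 331649751 multiplications

Standard: 614125000 multiplications (850^3). Strassen: 282475249 multiplications (7^10, after padding to 1024x1024). Strassen reduces 8 recursive multiplications to 7 at each level.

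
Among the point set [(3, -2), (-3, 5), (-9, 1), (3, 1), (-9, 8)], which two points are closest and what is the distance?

Computing all pairwise distances among 5 points:

d((3, -2), (-3, 5)) = 9.2195
d((3, -2), (-9, 1)) = 12.3693
d((3, -2), (3, 1)) = 3.0 <-- minimum
d((3, -2), (-9, 8)) = 15.6205
d((-3, 5), (-9, 1)) = 7.2111
d((-3, 5), (3, 1)) = 7.2111
d((-3, 5), (-9, 8)) = 6.7082
d((-9, 1), (3, 1)) = 12.0
d((-9, 1), (-9, 8)) = 7.0
d((3, 1), (-9, 8)) = 13.8924

Closest pair: (3, -2) and (3, 1) with distance 3.0

The closest pair is (3, -2) and (3, 1) with Euclidean distance 3.0. For 5 points, brute-force pairwise comparison is shown above. For large n, the divide-and-conquer algorithm (sort by x, recurse on halves, check the dividing strip) achieves O(n log n).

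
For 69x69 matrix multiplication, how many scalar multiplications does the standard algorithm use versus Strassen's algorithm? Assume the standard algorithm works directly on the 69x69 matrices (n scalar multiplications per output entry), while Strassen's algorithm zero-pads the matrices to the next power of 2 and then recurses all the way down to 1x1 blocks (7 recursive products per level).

Matrix multiplication for 69x69 matrices:

Strassen's algorithm requires power-of-2 dimensions. Pad 69x69 to 128x128 (next power of 2).

Standard algorithm: 69^3 = 328509 multiplications
Strassen's algorithm: 7^(log2(128)) = 7^7 = 823543 multiplications
Difference: 328509 - 823543 = -495034 (Strassen uses MORE here due to padding overhead — for small or just-over-power-of-2 n, padding can outweigh the per-level savings)

Standard: 328509 multiplications (69^3). Strassen: 823543 multiplications (7^7, after padding to 128x128). Strassen reduces 8 recursive multiplications to 7 at each level.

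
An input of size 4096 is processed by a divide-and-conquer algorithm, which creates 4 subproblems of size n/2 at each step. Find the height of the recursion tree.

For divide and conquer with division factor 2:

Problem sizes at each level:
Level 0: 4096
Level 1: 2048
Level 2: 1024
Level 3: 512
Level 4: 256
Level 5: 128
Level 6: 64
Level 7: 32
Level 8: 16
Level 9: 8
Level 10: 4
Level 11: 2
Level 12: 1

The root is level 0 and the size-1 base case is level 12 (the tree spans levels 0 through 12, i.e. 13 levels counting the root), so the depth is the number of divisions: log_2(4096) = 12

The recursion tree depth is log_2(4096) = 12. At each level, the problem size is divided by 2, so it takes 12 divisions to reduce to a base case of size 1. The algorithm makes 4 recursive calls at each level.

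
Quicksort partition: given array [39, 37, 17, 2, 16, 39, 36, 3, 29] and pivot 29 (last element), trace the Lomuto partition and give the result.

Lomuto partition with pivot = 29:

Initial array: [39, 37, 17, 2, 16, 39, 36, 3, 29]

arr[0]=39 > 29: no swap
arr[1]=37 > 29: no swap
arr[2]=17 <= 29: swap with position 0, array becomes [17, 37, 39, 2, 16, 39, 36, 3, 29]
arr[3]=2 <= 29: swap with position 1, array becomes [17, 2, 39, 37, 16, 39, 36, 3, 29]
arr[4]=16 <= 29: swap with position 2, array becomes [17, 2, 16, 37, 39, 39, 36, 3, 29]
arr[5]=39 > 29: no swap
arr[6]=36 > 29: no swap
arr[7]=3 <= 29: swap with position 3, array becomes [17, 2, 16, 3, 39, 39, 36, 37, 29]

Place pivot at position 4: [17, 2, 16, 3, 29, 39, 36, 37, 39]
Pivot position: 4

After partitioning with pivot 29, the array becomes [17, 2, 16, 3, 29, 39, 36, 37, 39]. The pivot is placed at index 4. All elements to the left of the pivot are <= 29, and all elements to the right are > 29.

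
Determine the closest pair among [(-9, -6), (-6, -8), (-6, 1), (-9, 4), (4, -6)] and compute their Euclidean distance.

Computing all pairwise distances among 5 points:

d((-9, -6), (-6, -8)) = 3.6056 <-- minimum
d((-9, -6), (-6, 1)) = 7.6158
d((-9, -6), (-9, 4)) = 10.0
d((-9, -6), (4, -6)) = 13.0
d((-6, -8), (-6, 1)) = 9.0
d((-6, -8), (-9, 4)) = 12.3693
d((-6, -8), (4, -6)) = 10.198
d((-6, 1), (-9, 4)) = 4.2426
d((-6, 1), (4, -6)) = 12.2066
d((-9, 4), (4, -6)) = 16.4012

Closest pair: (-9, -6) and (-6, -8) with distance 3.6056

The closest pair is (-9, -6) and (-6, -8) with Euclidean distance 3.6056. For 5 points, brute-force pairwise comparison is shown above. For large n, the divide-and-conquer algorithm (sort by x, recurse on halves, check the dividing strip) achieves O(n log n).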